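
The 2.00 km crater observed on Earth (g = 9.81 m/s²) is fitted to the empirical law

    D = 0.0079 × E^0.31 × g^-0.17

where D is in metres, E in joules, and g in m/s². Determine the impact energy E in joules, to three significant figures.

E ≈ 9.42 × 10^17 J

Rearranging: E = [D / (0.0079 · g^-0.17)]^(1/0.31).
D = 2000 m.
g^-0.17 = 9.81^-0.17 = 0.6783
D / (0.0079 × 0.6783) = 2000 / (5.359 × 10^-3) = 3.732 × 10^5
E = (3.732 × 10^5)^3.2258 = 9.418 × 10^17 J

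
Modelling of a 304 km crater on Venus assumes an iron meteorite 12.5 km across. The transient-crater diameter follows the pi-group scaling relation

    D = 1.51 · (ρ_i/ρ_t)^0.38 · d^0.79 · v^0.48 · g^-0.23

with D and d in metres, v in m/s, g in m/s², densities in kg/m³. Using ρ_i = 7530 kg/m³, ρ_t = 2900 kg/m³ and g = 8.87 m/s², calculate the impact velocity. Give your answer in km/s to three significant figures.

v ≈ 27.1 km/s

Rearranging for v: v = [D / (1.51 · (7530/2900)^0.38 · 12500^0.79 · 8.87^-0.23)]^(1/0.48).
D = 304000 m.
(7530/2900)^0.38 = 1.437
12500^0.79 = 1724
8.87^-0.23 = 0.6053
Denominator = 1.51 × 1.437 × 1724 × 0.6053 = 2264
D / 2264 = 304000 / 2264 = 134.3
v = 134.3^(1/0.48) = 134.3^2.0833 = 27128 m/s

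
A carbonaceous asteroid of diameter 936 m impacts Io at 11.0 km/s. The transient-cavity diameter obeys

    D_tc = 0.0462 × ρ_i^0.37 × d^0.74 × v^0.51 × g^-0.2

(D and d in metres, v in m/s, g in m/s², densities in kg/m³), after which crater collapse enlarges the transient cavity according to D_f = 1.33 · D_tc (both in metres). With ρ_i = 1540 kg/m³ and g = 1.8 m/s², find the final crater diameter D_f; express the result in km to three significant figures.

v = 11000 m/s.
ρ_i^0.37 = 1540^0.37 = 15.11
d^0.74 = 936^0.74 = 158.0
v^0.51 = 11000^0.51 = 115.1
g^-0.2 = 1.8^-0.2 = 0.8891
D_tc = 0.0462 × 15.11 × 158.0 × 115.1 × 0.8891 = 11290 m
D_f = 1.33 × 11290 = 15016 m
     = 15.02 km

D_f ≈ 15.0 km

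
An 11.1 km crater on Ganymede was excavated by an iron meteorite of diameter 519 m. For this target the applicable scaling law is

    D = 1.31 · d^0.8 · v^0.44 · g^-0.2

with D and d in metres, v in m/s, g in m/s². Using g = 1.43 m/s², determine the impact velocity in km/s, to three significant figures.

v ≈ 11.5 km/s

Rearranging for v: v = [D / (1.31 · 519^0.8 · 1.43^-0.2)]^(1/0.44).
D = 11100 m.
519^0.8 = 148.6
1.43^-0.2 = 0.9310
Denominator = 1.31 × 148.6 × 0.9310 = 181.2
D / 181.2 = 11100 / 181.2 = 61.26
v = 61.26^(1/0.44) = 61.26^2.2727 = 11527 m/s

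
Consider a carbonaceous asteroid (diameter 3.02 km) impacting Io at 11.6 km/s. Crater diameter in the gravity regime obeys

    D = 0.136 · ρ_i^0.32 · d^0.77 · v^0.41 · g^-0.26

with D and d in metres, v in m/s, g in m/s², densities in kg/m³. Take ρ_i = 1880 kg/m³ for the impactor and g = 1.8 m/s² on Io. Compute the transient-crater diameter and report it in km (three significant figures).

In SI units: d = 3020 m, v = 11600 m/s.
ρ_i^0.32 = 1880^0.32 = 11.16
d^0.77 = 3020^0.77 = 478.2
v^0.41 = 11600^0.41 = 46.39
g^-0.26 = 1.8^-0.26 = 0.8583
D = 0.136 × 11.16 × 478.2 × 46.39 × 0.8583 = 28899 m
   = 28.90 km

D ≈ 28.9 km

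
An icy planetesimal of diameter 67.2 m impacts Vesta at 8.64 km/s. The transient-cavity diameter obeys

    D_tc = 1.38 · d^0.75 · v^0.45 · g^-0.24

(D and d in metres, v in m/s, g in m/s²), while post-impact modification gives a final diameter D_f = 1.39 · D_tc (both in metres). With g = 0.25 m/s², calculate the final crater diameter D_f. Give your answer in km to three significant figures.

D_f ≈ 3.71 km

v = 8640 m/s.
d^0.75 = 67.2^0.75 = 23.47
v^0.45 = 8640^0.45 = 59.08
g^-0.24 = 0.25^-0.24 = 1.395
D_tc = 1.38 × 23.47 × 59.08 × 1.395 = 2669 m
D_f = 1.39 × 2669 = 3710 m
     = 3.710 km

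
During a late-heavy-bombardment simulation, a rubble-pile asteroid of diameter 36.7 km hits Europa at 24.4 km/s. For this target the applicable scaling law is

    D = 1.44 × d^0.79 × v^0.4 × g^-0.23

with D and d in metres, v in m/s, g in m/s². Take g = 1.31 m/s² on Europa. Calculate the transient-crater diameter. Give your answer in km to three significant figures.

D ≈ 311 km

In SI units: d = 36700 m, v = 24400 m/s.
d^0.79 = 36700^0.79 = 4037
v^0.4 = 24400^0.4 = 56.88
g^-0.23 = 1.31^-0.23 = 0.9398
D = 1.44 × 4037 × 56.88 × 0.9398 = 3.108 × 10^5 m
   = 310.8 km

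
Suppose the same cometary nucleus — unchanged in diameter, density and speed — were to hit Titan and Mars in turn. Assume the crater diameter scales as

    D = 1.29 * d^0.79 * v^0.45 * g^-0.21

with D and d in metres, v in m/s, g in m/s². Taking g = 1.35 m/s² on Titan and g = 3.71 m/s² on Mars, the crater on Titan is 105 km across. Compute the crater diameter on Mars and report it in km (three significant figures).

All impactor-dependent factors cancel in the ratio, leaving D_Mars/D_Titan = (g_Mars/g_Titan)^-0.21.
(3.71/1.35)^-0.21 = 2.748^-0.21 = 0.8087
D_Mars = 0.8087 × 105 km = 84.9 km

D ≈ 84.9 km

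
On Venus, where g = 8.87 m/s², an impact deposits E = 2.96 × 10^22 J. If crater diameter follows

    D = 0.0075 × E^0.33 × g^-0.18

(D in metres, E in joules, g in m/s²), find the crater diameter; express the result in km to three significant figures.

D ≈ 132 km

E^0.33 = (2.96 × 10^22)^0.33 = 2.603 × 10^7
g^-0.18 = 8.87^-0.18 = 0.6751
D = 0.0075 × 2.603 × 10^7 × 0.6751 = 1.318 × 10^5 m
   = 131.8 km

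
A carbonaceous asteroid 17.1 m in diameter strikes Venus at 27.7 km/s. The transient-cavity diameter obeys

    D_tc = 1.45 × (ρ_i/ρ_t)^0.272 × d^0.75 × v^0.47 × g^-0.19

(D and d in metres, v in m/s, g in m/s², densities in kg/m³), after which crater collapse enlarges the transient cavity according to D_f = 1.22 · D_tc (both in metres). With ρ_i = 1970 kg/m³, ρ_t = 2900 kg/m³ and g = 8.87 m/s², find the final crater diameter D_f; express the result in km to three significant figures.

D_f ≈ 1.08 km

v = 27700 m/s.
(ρ_i/ρ_t)^0.272 = (1970/2900)^0.272 = 0.9002
d^0.75 = 17.1^0.75 = 8.409
v^0.47 = 27700^0.47 = 122.5
g^-0.19 = 8.87^-0.19 = 0.6605
D_tc = 1.45 × 0.9002 × 8.409 × 122.5 × 0.6605 = 888.1 m
D_f = 1.22 × 888.1 = 1083 m
     = 1.083 km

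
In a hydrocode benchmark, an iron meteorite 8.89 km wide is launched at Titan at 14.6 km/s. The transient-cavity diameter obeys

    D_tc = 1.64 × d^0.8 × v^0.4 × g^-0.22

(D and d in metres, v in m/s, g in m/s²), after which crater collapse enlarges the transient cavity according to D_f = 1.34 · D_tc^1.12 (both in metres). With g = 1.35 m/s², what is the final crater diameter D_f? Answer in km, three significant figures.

D_f ≈ 549 km

In SI: d = 8890 m, v = 14600 m/s.
d^0.8 = 8890^0.8 = 1443
v^0.4 = 14600^0.4 = 46.32
g^-0.22 = 1.35^-0.22 = 0.9361
D_tc = 1.64 × 1443 × 46.32 × 0.9361 = 1.026 × 10^5 m
D_f = 1.34 × (1.026 × 10^5)^1.12 = 5.490 × 10^5 m
     = 549.0 km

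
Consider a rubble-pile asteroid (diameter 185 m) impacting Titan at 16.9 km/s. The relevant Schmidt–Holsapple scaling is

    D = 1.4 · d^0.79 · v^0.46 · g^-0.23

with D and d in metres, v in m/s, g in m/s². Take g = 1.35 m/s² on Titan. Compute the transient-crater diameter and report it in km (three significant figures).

In SI units: v = 16900 m/s.
d^0.79 = 185^0.79 = 61.81
v^0.46 = 16900^0.46 = 88.07
g^-0.23 = 1.35^-0.23 = 0.9333
D = 1.4 × 61.81 × 88.07 × 0.9333 = 7113 m
   = 7.113 km

D ≈ 7.11 km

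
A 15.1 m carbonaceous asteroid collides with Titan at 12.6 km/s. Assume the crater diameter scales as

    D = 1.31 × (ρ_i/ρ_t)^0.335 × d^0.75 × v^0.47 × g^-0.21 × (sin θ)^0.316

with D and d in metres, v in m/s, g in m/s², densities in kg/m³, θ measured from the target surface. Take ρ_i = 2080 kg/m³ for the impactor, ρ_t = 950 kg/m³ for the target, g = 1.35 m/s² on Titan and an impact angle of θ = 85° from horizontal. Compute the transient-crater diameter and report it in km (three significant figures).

D ≈ 1.03 km

In SI units: v = 12600 m/s.
(ρ_i/ρ_t)^0.335 = (2080/950)^0.335 = 1.300
d^0.75 = 15.1^0.75 = 7.660
v^0.47 = 12600^0.47 = 84.56
g^-0.21 = 1.35^-0.21 = 0.9389
(sin 85°)^0.316 = 0.9962^0.316 = 0.9988
D = 1.31 × 1.300 × 7.660 × 84.56 × 0.9389 × 0.9988 = 1034 m
   = 1.034 km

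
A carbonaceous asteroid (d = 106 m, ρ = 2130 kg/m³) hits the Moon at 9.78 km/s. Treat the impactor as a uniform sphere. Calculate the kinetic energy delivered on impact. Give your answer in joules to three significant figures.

v = 9780 m/s.
Mass m = (π/6) ρ d³ = (π/6) × 2130 × (106)³ = 1.328 × 10^9 kg
E = ½ m v² = 0.5 × 1.328 × 10^9 × (9780)² = 6.351 × 10^16 J

E ≈ 6.35 × 10^16 J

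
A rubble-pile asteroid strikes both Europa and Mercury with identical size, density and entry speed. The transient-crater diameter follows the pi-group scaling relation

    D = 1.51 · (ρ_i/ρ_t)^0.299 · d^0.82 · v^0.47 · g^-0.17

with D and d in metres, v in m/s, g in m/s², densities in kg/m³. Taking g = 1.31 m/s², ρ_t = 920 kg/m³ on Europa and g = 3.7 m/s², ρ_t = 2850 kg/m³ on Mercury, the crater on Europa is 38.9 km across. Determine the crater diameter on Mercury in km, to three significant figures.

D ≈ 23.3 km

The impactor-only factors (d, v, ρ_i) cancel in the ratio, leaving D_Mercury/D_Europa = (g_Mercury/g_Europa)^-0.17 · (ρ_t,Europa/ρ_t,Mercury)^0.299.
(3.7/1.31)^-0.17 = 2.824^-0.17 = 0.8382
(920/2850)^0.299 = 0.3228^0.299 = 0.7131
Ratio = 0.8382 × 0.7131 = 0.5977
D_Mercury = 0.5977 × 38.9 km = 23.3 km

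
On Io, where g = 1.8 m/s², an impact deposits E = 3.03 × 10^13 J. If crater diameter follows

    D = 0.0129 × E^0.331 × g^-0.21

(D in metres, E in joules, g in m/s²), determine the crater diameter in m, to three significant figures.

E^0.331 = (3.03 × 10^13)^0.331 = 2.900 × 10^4
g^-0.21 = 1.8^-0.21 = 0.8839
D = 0.0129 × 2.900 × 10^4 × 0.8839 = 330.7 m

D ≈ 331 m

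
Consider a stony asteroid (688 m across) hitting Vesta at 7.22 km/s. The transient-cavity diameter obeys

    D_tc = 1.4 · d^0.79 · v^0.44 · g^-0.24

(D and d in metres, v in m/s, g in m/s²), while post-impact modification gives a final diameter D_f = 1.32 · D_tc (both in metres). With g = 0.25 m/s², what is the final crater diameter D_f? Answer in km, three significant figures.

v = 7220 m/s.
d^0.79 = 688^0.79 = 174.5
v^0.44 = 7220^0.44 = 49.86
g^-0.24 = 0.25^-0.24 = 1.395
D_tc = 1.4 × 174.5 × 49.86 × 1.395 = 16990 m
D_f = 1.32 × 16990 = 22427 m
     = 22.43 km

D_f ≈ 22.4 km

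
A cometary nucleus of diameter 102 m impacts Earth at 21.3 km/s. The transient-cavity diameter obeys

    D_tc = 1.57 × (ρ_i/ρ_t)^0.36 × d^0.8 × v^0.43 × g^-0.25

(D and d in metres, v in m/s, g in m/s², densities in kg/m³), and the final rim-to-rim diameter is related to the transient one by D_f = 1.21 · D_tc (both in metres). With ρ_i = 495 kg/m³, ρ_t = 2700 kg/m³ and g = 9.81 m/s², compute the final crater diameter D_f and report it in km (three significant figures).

v = 21300 m/s.
(ρ_i/ρ_t)^0.36 = (495/2700)^0.36 = 0.5430
d^0.8 = 102^0.8 = 40.45
v^0.43 = 21300^0.43 = 72.64
g^-0.25 = 9.81^-0.25 = 0.5650
D_tc = 1.57 × 0.5430 × 40.45 × 72.64 × 0.5650 = 1415 m
D_f = 1.21 × 1415 = 1712 m
     = 1.712 km

D_f ≈ 1.71 km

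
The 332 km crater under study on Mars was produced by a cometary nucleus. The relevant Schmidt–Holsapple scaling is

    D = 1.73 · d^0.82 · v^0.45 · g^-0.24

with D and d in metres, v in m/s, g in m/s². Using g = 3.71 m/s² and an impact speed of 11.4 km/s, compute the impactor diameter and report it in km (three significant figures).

Rearranging for d: d = [D / (1.73 · 11400^0.45 · 3.71^-0.24)]^(1/0.82).
D = 332000 m.
11400^0.45 = 66.93
3.71^-0.24 = 0.7300
Denominator = 1.73 × 66.93 × 0.7300 = 84.53
D / 84.53 = 332000 / 84.53 = 3928
d = 3928^(1/0.82) = 3928^1.2195 = 24160 m

d ≈ 24.2 km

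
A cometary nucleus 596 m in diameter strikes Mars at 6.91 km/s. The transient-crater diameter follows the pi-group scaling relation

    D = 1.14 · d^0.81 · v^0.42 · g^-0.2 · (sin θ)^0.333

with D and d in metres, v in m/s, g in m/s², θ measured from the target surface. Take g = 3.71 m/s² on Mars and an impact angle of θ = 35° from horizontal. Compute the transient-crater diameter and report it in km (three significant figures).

In SI units: v = 6910 m/s.
d^0.81 = 596^0.81 = 177.0
v^0.42 = 6910^0.42 = 40.98
g^-0.2 = 3.71^-0.2 = 0.7694
(sin 35°)^0.333 = 0.5736^0.333 = 0.8310
D = 1.14 × 177.0 × 40.98 × 0.7694 × 0.8310 = 5287 m
   = 5.287 km

D ≈ 5.29 km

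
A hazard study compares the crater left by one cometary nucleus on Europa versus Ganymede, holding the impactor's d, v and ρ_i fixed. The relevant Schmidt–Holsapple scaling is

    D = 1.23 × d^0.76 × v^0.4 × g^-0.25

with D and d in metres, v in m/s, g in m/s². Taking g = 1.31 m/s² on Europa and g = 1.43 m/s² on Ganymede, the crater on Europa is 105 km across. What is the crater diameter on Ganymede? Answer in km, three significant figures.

D ≈ 103 km

All impactor-dependent factors cancel in the ratio, leaving D_Ganymede/D_Europa = (g_Ganymede/g_Europa)^-0.25.
(1.43/1.31)^-0.25 = 1.092^-0.25 = 0.9782
D_Ganymede = 0.9782 × 105 km = 103 km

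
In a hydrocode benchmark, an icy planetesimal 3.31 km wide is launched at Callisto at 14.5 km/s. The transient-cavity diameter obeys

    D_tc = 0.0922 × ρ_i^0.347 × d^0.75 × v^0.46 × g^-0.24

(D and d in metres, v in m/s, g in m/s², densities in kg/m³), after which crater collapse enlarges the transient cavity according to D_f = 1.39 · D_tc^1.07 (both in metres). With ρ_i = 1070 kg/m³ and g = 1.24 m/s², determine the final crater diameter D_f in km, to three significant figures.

D_f ≈ 102 km

In SI: d = 3310 m, v = 14500 m/s.
ρ_i^0.347 = 1070^0.347 = 11.25
d^0.75 = 3310^0.75 = 436.4
v^0.46 = 14500^0.46 = 82.08
g^-0.24 = 1.24^-0.24 = 0.9497
D_tc = 0.0922 × 11.25 × 436.4 × 82.08 × 0.9497 = 35290 m
D_f = 1.39 × (35290)^1.07 = 1.021 × 10^5 m
     = 102.1 km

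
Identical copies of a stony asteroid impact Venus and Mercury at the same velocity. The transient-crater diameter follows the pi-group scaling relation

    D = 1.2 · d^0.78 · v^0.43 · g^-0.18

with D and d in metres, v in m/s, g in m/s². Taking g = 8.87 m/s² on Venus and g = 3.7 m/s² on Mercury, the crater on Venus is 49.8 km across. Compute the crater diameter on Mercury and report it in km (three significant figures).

All impactor-dependent factors cancel in the ratio, leaving D_Mercury/D_Venus = (g_Mercury/g_Venus)^-0.18.
(3.7/8.87)^-0.18 = 0.4171^-0.18 = 1.170
D_Mercury = 1.170 × 49.8 km = 58.3 km

D ≈ 58.3 km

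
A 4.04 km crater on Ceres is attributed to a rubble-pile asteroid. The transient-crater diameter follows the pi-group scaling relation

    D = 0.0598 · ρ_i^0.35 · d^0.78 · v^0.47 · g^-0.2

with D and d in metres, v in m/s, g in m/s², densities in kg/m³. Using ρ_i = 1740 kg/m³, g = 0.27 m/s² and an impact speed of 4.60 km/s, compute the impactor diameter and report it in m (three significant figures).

d ≈ 243 m

Rearranging for d: d = [D / (0.0598 · 1740^0.35 · 4600^0.47 · 0.27^-0.2)]^(1/0.78).
D = 4040 m.
1740^0.35 = 13.62
4600^0.47 = 52.66
0.27^-0.2 = 1.299
Denominator = 0.0598 × 13.62 × 52.66 × 1.299 = 55.71
D / 55.71 = 4040 / 55.71 = 72.52
d = 72.52^(1/0.78) = 72.52^1.2821 = 242.8 m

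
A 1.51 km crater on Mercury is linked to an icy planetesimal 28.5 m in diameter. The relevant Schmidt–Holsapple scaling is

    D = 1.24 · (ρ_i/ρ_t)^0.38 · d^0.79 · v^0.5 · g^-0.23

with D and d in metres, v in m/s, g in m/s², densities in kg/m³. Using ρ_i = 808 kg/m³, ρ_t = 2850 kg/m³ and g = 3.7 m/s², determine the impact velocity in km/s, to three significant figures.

Rearranging for v: v = [D / (1.24 · (808/2850)^0.38 · 28.5^0.79 · 3.7^-0.23)]^(1/0.5).
D = 1510 m.
(808/2850)^0.38 = 0.6194
28.5^0.79 = 14.10
3.7^-0.23 = 0.7401
Denominator = 1.24 × 0.6194 × 14.10 × 0.7401 = 8.015
D / 8.015 = 1510 / 8.015 = 188.4
v = 188.4^(1/0.5) = 188.4^2 = 35495 m/s

v ≈ 35.5 km/s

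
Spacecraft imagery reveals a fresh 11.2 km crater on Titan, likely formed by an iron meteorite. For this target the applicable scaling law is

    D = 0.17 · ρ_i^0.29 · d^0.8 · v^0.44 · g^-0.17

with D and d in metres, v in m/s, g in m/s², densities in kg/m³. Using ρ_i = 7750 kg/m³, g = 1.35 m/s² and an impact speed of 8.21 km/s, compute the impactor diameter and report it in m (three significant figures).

Rearranging for d: d = [D / (0.17 · 7750^0.29 · 8210^0.44 · 1.35^-0.17)]^(1/0.8).
D = 11200 m.
7750^0.29 = 13.42
8210^0.44 = 52.76
1.35^-0.17 = 0.9503
Denominator = 0.17 × 13.42 × 52.76 × 0.9503 = 114.4
D / 114.4 = 11200 / 114.4 = 97.90
d = 97.90^(1/0.8) = 97.90^1.25 = 307.9 m

d ≈ 308 m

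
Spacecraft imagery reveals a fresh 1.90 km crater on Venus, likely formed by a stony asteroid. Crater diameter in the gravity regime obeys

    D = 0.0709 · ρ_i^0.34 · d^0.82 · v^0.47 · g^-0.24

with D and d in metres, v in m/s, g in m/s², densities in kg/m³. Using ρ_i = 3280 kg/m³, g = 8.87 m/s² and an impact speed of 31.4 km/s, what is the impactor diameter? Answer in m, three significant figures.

Rearranging for d: d = [D / (0.0709 · 3280^0.34 · 31400^0.47 · 8.87^-0.24)]^(1/0.82).
D = 1900 m.
3280^0.34 = 15.68
31400^0.47 = 129.9
8.87^-0.24 = 0.5922
Denominator = 0.0709 × 15.68 × 129.9 × 0.5922 = 85.52
D / 85.52 = 1900 / 85.52 = 22.22
d = 22.22^(1/0.82) = 22.22^1.2195 = 43.89 m

d ≈ 43.9 m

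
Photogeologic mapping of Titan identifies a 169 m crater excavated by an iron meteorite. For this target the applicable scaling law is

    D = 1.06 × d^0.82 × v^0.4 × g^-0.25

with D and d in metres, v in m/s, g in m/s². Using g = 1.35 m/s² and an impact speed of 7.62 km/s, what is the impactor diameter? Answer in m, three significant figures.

Rearranging for d: d = [D / (1.06 · 7620^0.4 · 1.35^-0.25)]^(1/0.82).
7620^0.4 = 35.71
1.35^-0.25 = 0.9277
Denominator = 1.06 × 35.71 × 0.9277 = 35.12
D / 35.12 = 169 / 35.12 = 4.812
d = 4.812^(1/0.82) = 4.812^1.2195 = 6.794 m

d ≈ 6.79 m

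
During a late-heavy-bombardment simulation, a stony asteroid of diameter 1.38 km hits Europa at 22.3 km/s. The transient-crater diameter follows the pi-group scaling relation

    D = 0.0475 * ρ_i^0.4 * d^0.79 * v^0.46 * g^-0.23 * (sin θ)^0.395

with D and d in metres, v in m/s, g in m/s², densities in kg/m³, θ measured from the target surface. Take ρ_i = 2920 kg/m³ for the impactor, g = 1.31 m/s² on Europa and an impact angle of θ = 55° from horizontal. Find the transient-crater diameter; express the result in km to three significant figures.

D ≈ 30.4 km

In SI units: d = 1380 m, v = 22300 m/s.
ρ_i^0.4 = 2920^0.4 = 24.33
d^0.79 = 1380^0.79 = 302.3
v^0.46 = 22300^0.46 = 100.1
g^-0.23 = 1.31^-0.23 = 0.9398
(sin 55°)^0.395 = 0.8192^0.395 = 0.9242
D = 0.0475 × 24.33 × 302.3 × 100.1 × 0.9398 × 0.9242 = 30375 m
   = 30.37 km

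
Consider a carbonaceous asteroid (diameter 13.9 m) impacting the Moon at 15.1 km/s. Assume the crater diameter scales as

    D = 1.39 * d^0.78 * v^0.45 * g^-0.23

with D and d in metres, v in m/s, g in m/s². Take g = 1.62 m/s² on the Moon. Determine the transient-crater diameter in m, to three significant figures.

In SI units: v = 15100 m/s.
d^0.78 = 13.9^0.78 = 7.790
v^0.45 = 15100^0.45 = 75.95
g^-0.23 = 1.62^-0.23 = 0.8950
D = 1.39 × 7.790 × 75.95 × 0.8950 = 736.0 m

D ≈ 736 m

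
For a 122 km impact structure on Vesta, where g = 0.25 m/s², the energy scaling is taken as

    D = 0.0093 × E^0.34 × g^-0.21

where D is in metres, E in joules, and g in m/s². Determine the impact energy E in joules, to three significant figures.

Rearranging: E = [D / (0.0093 · g^-0.21)]^(1/0.34).
D = 122000 m.
g^-0.21 = 0.25^-0.21 = 1.338
D / (0.0093 × 1.338) = 122000 / (0.01244) = 9.807 × 10^6
E = (9.807 × 10^6)^2.9412 = 3.660 × 10^20 J

E ≈ 3.66 × 10^20 J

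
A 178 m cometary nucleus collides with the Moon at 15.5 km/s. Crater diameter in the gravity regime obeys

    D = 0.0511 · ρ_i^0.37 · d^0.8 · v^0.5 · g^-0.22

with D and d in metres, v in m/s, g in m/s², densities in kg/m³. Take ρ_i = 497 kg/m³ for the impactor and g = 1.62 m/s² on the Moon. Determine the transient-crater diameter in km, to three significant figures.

In SI units: v = 15500 m/s.
ρ_i^0.37 = 497^0.37 = 9.946
d^0.8 = 178^0.8 = 63.14
v^0.5 = 15500^0.5 = 124.5
g^-0.22 = 1.62^-0.22 = 0.8993
D = 0.0511 × 9.946 × 63.14 × 124.5 × 0.8993 = 3593 m
   = 3.593 km

D ≈ 3.59 km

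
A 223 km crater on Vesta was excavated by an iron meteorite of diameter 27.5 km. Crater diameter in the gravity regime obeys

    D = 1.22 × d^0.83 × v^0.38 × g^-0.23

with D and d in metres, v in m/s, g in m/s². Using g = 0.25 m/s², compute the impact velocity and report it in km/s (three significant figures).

v ≈ 6.11 km/s

Rearranging for v: v = [D / (1.22 · 27500^0.83 · 0.25^-0.23)]^(1/0.38).
D = 223000 m.
27500^0.83 = 4838
0.25^-0.23 = 1.376
Denominator = 1.22 × 4838 × 1.376 = 8122
D / 8122 = 223000 / 8122 = 27.46
v = 27.46^(1/0.38) = 27.46^2.6316 = 6111 m/s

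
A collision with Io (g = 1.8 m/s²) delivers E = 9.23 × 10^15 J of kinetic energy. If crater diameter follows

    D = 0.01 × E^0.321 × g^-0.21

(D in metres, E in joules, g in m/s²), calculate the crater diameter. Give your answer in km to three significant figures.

D ≈ 1.18 km

E^0.321 = (9.23 × 10^15)^0.321 = 1.333 × 10^5
g^-0.21 = 1.8^-0.21 = 0.8839
D = 0.01 × 1.333 × 10^5 × 0.8839 = 1178 m
   = 1.178 km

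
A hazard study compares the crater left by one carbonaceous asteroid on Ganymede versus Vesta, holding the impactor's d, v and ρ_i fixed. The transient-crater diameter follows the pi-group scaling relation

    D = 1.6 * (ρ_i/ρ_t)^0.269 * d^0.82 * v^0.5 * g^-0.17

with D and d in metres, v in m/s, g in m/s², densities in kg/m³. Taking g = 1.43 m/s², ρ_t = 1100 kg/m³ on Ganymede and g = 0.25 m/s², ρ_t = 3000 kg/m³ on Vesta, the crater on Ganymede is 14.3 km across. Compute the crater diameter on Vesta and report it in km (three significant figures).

D ≈ 14.7 km

The impactor-only factors (d, v, ρ_i) cancel in the ratio, leaving D_Vesta/D_Ganymede = (g_Vesta/g_Ganymede)^-0.17 · (ρ_t,Ganymede/ρ_t,Vesta)^0.269.
(0.25/1.43)^-0.17 = 0.1748^-0.17 = 1.345
(1100/3000)^0.269 = 0.3667^0.269 = 0.7635
Ratio = 1.345 × 0.7635 = 1.027
D_Vesta = 1.027 × 14.3 km = 14.7 km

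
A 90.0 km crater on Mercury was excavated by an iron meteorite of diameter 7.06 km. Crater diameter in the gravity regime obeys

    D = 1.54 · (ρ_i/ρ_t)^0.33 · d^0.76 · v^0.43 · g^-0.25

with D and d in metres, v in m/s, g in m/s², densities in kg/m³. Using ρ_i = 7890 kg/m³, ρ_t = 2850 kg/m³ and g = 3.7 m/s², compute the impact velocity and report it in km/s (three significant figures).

v ≈ 18.8 km/s

Rearranging for v: v = [D / (1.54 · (7890/2850)^0.33 · 7060^0.76 · 3.7^-0.25)]^(1/0.43).
D = 90000 m.
(7890/2850)^0.33 = 1.399
7060^0.76 = 841.6
3.7^-0.25 = 0.7210
Denominator = 1.54 × 1.399 × 841.6 × 0.7210 = 1307
D / 1307 = 90000 / 1307 = 68.86
v = 68.86^(1/0.43) = 68.86^2.3256 = 18809 m/s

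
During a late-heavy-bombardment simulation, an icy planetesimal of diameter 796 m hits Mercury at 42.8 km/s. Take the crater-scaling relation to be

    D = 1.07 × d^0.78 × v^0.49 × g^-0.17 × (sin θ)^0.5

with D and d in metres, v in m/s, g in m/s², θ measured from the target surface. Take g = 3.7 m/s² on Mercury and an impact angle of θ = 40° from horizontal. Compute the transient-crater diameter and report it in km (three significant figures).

D ≈ 23.4 km

In SI units: v = 42800 m/s.
d^0.78 = 796^0.78 = 183.1
v^0.49 = 42800^0.49 = 186.0
g^-0.17 = 3.7^-0.17 = 0.8006
(sin 40°)^0.5 = 0.6428^0.5 = 0.8017
D = 1.07 × 183.1 × 186.0 × 0.8006 × 0.8017 = 23389 m
   = 23.39 km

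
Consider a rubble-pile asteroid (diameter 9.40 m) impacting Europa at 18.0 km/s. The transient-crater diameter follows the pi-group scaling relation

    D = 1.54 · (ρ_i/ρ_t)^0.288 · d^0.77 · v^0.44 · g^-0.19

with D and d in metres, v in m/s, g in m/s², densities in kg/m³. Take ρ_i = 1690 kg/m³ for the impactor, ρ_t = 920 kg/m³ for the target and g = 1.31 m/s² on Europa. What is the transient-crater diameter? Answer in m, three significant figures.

D ≈ 729 m

In SI units: v = 18000 m/s.
(ρ_i/ρ_t)^0.288 = (1690/920)^0.288 = 1.191
d^0.77 = 9.4^0.77 = 5.614
v^0.44 = 18000^0.44 = 74.53
g^-0.19 = 1.31^-0.19 = 0.9500
D = 1.54 × 1.191 × 5.614 × 74.53 × 0.9500 = 729.1 m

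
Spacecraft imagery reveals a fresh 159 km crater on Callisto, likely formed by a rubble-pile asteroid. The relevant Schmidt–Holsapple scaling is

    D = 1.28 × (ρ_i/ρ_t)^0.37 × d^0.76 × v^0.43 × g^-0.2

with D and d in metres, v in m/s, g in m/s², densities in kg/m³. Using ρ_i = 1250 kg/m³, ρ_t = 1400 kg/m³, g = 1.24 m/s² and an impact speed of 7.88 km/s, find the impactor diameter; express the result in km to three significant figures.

d ≈ 35.2 km

Rearranging for d: d = [D / (1.28 · (1250/1400)^0.37 · 7880^0.43 · 1.24^-0.2)]^(1/0.76).
D = 159000 m.
(1250/1400)^0.37 = 0.9589
7880^0.43 = 47.37
1.24^-0.2 = 0.9579
Denominator = 1.28 × 0.9589 × 47.37 × 0.9579 = 55.69
D / 55.69 = 159000 / 55.69 = 2855
d = 2855^(1/0.76) = 2855^1.3158 = 35228 m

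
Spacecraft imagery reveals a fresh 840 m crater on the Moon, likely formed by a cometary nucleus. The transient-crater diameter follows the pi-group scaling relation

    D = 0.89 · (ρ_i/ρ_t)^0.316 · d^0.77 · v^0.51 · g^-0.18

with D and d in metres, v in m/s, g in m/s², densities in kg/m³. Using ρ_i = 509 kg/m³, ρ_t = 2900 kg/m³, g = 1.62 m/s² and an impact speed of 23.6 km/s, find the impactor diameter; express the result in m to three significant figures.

d ≈ 21.2 m

Rearranging for d: d = [D / (0.89 · (509/2900)^0.316 · 23600^0.51 · 1.62^-0.18)]^(1/0.77).
(509/2900)^0.316 = 0.5770
23600^0.51 = 169.9
1.62^-0.18 = 0.9168
Denominator = 0.89 × 0.5770 × 169.9 × 0.9168 = 79.99
D / 79.99 = 840 / 79.99 = 10.50
d = 10.50^(1/0.77) = 10.50^1.2987 = 21.19 m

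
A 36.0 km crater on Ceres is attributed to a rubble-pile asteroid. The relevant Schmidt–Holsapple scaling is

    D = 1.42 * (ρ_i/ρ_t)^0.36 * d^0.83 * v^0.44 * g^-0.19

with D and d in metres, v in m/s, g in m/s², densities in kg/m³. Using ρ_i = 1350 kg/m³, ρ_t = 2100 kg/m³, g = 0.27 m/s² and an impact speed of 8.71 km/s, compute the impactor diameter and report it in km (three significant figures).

d ≈ 1.48 km

Rearranging for d: d = [D / (1.42 · (1350/2100)^0.36 · 8710^0.44 · 0.27^-0.19)]^(1/0.83).
D = 36000 m.
(1350/2100)^0.36 = 0.8529
8710^0.44 = 54.15
0.27^-0.19 = 1.282
Denominator = 1.42 × 0.8529 × 54.15 × 1.282 = 84.08
D / 84.08 = 36000 / 84.08 = 428.2
d = 428.2^(1/0.83) = 428.2^1.2048 = 1481 m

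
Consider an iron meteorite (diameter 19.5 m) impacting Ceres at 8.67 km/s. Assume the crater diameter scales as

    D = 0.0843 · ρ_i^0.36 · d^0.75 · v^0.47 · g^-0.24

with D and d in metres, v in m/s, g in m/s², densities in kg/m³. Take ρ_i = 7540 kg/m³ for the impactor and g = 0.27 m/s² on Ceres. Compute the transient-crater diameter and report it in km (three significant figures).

D ≈ 1.89 km

In SI units: v = 8670 m/s.
ρ_i^0.36 = 7540^0.36 = 24.88
d^0.75 = 19.5^0.75 = 9.280
v^0.47 = 8670^0.47 = 70.94
g^-0.24 = 0.27^-0.24 = 1.369
D = 0.0843 × 24.88 × 9.280 × 70.94 × 1.369 = 1890 m
   = 1.890 km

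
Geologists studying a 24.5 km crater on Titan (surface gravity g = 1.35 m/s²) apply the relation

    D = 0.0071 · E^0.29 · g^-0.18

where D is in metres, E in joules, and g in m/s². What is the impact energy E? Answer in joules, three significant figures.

Rearranging: E = [D / (0.0071 · g^-0.18)]^(1/0.29).
D = 24500 m.
g^-0.18 = 1.35^-0.18 = 0.9474
D / (0.0071 × 0.9474) = 24500 / (6.727 × 10^-3) = 3.642 × 10^6
E = (3.642 × 10^6)^3.4483 = 4.222 × 10^22 J

E ≈ 4.22 × 10^22 J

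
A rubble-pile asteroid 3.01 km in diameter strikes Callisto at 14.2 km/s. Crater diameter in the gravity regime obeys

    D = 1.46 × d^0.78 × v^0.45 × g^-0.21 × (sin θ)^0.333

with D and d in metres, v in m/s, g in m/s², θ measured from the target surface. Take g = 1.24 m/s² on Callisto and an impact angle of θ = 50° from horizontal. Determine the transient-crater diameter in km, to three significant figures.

D ≈ 48.8 km

In SI units: d = 3010 m, v = 14200 m/s.
d^0.78 = 3010^0.78 = 516.8
v^0.45 = 14200^0.45 = 73.88
g^-0.21 = 1.24^-0.21 = 0.9558
(sin 50°)^0.333 = 0.7660^0.333 = 0.9151
D = 1.46 × 516.8 × 73.88 × 0.9558 × 0.9151 = 48757 m
   = 48.76 km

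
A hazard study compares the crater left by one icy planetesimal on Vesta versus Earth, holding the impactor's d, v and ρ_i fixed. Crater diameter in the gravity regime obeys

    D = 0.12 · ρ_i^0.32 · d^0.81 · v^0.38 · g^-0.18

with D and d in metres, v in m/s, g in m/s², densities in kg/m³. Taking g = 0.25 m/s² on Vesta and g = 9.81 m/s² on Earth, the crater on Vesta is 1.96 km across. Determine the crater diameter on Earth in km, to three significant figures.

D ≈ 1.01 km

All impactor-dependent factors cancel in the ratio, leaving D_Earth/D_Vesta = (g_Earth/g_Vesta)^-0.18.
(9.81/0.25)^-0.18 = 39.24^-0.18 = 0.5166
D_Earth = 0.5166 × 1.96 km = 1.01 km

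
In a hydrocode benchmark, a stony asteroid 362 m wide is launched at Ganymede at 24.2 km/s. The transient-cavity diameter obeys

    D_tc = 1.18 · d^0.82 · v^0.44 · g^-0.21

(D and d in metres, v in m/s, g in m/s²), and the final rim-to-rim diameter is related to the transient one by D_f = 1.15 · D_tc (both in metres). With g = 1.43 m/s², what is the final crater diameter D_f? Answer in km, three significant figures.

v = 24200 m/s.
d^0.82 = 362^0.82 = 125.4
v^0.44 = 24200^0.44 = 84.89
g^-0.21 = 1.43^-0.21 = 0.9276
D_tc = 1.18 × 125.4 × 84.89 × 0.9276 = 11650 m
D_f = 1.15 × 11650 = 13397 m
     = 13.40 km

D_f ≈ 13.4 km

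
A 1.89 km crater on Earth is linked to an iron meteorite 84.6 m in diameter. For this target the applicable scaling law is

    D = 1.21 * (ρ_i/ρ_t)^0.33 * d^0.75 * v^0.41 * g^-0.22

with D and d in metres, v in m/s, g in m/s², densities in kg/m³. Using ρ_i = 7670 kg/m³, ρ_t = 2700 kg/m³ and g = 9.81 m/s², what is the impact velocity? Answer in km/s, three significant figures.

v ≈ 27.0 km/s

Rearranging for v: v = [D / (1.21 · (7670/2700)^0.33 · 84.6^0.75 · 9.81^-0.22)]^(1/0.41).
D = 1890 m.
(7670/2700)^0.33 = 1.411
84.6^0.75 = 27.90
9.81^-0.22 = 0.6051
Denominator = 1.21 × 1.411 × 27.90 × 0.6051 = 28.82
D / 28.82 = 1890 / 28.82 = 65.58
v = 65.58^(1/0.41) = 65.58^2.439 = 26984 m/s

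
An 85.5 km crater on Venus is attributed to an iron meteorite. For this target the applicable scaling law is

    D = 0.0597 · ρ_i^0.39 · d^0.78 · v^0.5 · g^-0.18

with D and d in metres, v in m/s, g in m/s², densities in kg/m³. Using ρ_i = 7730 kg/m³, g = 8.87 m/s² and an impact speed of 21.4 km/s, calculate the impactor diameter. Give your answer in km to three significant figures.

d ≈ 2.46 km

Rearranging for d: d = [D / (0.0597 · 7730^0.39 · 21400^0.5 · 8.87^-0.18)]^(1/0.78).
D = 85500 m.
7730^0.39 = 32.84
21400^0.5 = 146.3
8.87^-0.18 = 0.6751
Denominator = 0.0597 × 32.84 × 146.3 × 0.6751 = 193.6
D / 193.6 = 85500 / 193.6 = 441.6
d = 441.6^(1/0.78) = 441.6^1.2821 = 2461 m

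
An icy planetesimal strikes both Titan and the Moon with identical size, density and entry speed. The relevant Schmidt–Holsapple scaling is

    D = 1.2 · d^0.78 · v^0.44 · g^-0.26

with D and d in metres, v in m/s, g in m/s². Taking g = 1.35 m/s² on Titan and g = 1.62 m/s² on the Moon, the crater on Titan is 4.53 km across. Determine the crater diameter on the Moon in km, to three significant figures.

D ≈ 4.32 km

All impactor-dependent factors cancel in the ratio, leaving D_Moon/D_Titan = (g_Moon/g_Titan)^-0.26.
(1.62/1.35)^-0.26 = 1.200^-0.26 = 0.9537
D_Moon = 0.9537 × 4.53 km = 4.32 km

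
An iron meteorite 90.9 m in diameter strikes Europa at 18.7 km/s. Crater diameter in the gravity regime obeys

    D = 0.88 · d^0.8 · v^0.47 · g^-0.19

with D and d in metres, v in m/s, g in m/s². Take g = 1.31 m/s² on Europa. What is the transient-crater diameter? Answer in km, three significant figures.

In SI units: v = 18700 m/s.
d^0.8 = 90.9^0.8 = 36.89
v^0.47 = 18700^0.47 = 101.8
g^-0.19 = 1.31^-0.19 = 0.9500
D = 0.88 × 36.89 × 101.8 × 0.9500 = 3140 m
   = 3.140 km

D ≈ 3.14 km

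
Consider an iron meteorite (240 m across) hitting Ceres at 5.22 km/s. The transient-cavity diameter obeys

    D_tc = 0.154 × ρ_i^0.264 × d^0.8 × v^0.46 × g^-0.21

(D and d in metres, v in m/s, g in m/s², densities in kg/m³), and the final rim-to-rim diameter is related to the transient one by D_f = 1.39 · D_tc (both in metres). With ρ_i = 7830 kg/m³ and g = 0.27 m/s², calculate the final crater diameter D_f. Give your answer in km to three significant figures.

v = 5220 m/s.
ρ_i^0.264 = 7830^0.264 = 10.66
d^0.8 = 240^0.8 = 80.20
v^0.46 = 5220^0.46 = 51.30
g^-0.21 = 0.27^-0.21 = 1.316
D_tc = 0.154 × 10.66 × 80.20 × 51.30 × 1.316 = 8888 m
D_f = 1.39 × 8888 = 12354 m
     = 12.35 km

D_f ≈ 12.4 km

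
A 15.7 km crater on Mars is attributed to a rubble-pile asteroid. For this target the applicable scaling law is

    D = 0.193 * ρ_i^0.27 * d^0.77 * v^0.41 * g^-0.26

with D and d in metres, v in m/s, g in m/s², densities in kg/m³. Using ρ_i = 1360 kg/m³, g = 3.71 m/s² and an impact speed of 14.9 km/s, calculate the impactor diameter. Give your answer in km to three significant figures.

d ≈ 1.77 km

Rearranging for d: d = [D / (0.193 · 1360^0.27 · 14900^0.41 · 3.71^-0.26)]^(1/0.77).
D = 15700 m.
1360^0.27 = 7.015
14900^0.41 = 51.41
3.71^-0.26 = 0.7112
Denominator = 0.193 × 7.015 × 51.41 × 0.7112 = 49.50
D / 49.50 = 15700 / 49.50 = 317.2
d = 317.2^(1/0.77) = 317.2^1.2987 = 1772 m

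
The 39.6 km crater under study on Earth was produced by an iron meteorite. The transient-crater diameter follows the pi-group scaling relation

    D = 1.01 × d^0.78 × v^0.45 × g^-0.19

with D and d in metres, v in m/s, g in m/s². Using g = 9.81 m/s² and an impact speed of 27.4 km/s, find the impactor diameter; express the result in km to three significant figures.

d ≈ 3.72 km

Rearranging for d: d = [D / (1.01 · 27400^0.45 · 9.81^-0.19)]^(1/0.78).
D = 39600 m.
27400^0.45 = 99.31
9.81^-0.19 = 0.6480
Denominator = 1.01 × 99.31 × 0.6480 = 65.00
D / 65.00 = 39600 / 65.00 = 609.2
d = 609.2^(1/0.78) = 609.2^1.2821 = 3718 m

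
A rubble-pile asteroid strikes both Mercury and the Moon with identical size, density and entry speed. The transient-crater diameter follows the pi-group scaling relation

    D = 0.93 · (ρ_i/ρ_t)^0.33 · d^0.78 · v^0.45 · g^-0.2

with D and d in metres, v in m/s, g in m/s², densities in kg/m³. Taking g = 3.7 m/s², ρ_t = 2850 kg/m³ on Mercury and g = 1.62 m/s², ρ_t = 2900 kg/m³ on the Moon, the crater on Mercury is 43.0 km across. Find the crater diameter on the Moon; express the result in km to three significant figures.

D ≈ 50.4 km

The impactor-only factors (d, v, ρ_i) cancel in the ratio, leaving D_Moon/D_Mercury = (g_Moon/g_Mercury)^-0.2 · (ρ_t,Mercury/ρ_t,Moon)^0.33.
(1.62/3.7)^-0.2 = 0.4378^-0.2 = 1.180
(2850/2900)^0.33 = 0.9828^0.33 = 0.9943
Ratio = 1.180 × 0.9943 = 1.173
D_Moon = 1.173 × 43.0 km = 50.4 km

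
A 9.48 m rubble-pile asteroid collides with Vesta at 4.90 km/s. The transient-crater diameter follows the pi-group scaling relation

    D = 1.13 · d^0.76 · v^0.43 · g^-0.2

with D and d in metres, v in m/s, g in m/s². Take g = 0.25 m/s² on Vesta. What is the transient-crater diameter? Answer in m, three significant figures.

D ≈ 318 m

In SI units: v = 4900 m/s.
d^0.76 = 9.48^0.76 = 5.526
v^0.43 = 4900^0.43 = 38.62
g^-0.2 = 0.25^-0.2 = 1.320
D = 1.13 × 5.526 × 38.62 × 1.320 = 318.3 m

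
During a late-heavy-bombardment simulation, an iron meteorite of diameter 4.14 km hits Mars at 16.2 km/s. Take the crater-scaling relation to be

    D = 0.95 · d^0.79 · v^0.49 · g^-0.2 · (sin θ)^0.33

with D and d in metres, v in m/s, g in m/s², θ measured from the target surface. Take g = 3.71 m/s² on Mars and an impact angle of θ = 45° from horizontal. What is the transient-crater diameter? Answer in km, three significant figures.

In SI units: d = 4140 m, v = 16200 m/s.
d^0.79 = 4140^0.79 = 720.2
v^0.49 = 16200^0.49 = 115.5
g^-0.2 = 3.71^-0.2 = 0.7694
(sin 45°)^0.33 = 0.7071^0.33 = 0.8919
D = 0.95 × 720.2 × 115.5 × 0.7694 × 0.8919 = 54228 m
   = 54.23 km

D ≈ 54.2 km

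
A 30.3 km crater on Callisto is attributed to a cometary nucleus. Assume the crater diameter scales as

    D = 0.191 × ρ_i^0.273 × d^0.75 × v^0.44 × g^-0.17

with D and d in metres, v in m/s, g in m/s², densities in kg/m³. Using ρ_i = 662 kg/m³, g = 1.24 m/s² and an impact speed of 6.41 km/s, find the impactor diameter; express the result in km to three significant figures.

d ≈ 4.95 km

Rearranging for d: d = [D / (0.191 · 662^0.273 · 6410^0.44 · 1.24^-0.17)]^(1/0.75).
D = 30300 m.
662^0.273 = 5.890
6410^0.44 = 47.32
1.24^-0.17 = 0.9641
Denominator = 0.191 × 5.890 × 47.32 × 0.9641 = 51.32
D / 51.32 = 30300 / 51.32 = 590.4
d = 590.4^(1/0.75) = 590.4^1.3333 = 4952 m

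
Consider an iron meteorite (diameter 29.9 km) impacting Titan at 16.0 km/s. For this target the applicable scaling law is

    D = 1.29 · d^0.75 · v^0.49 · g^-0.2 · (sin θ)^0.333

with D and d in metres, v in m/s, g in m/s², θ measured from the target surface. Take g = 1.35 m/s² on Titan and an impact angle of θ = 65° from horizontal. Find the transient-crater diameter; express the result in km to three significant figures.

D ≈ 307 km

In SI units: d = 29900 m, v = 16000 m/s.
d^0.75 = 29900^0.75 = 2274
v^0.49 = 16000^0.49 = 114.8
g^-0.2 = 1.35^-0.2 = 0.9417
(sin 65°)^0.333 = 0.9063^0.333 = 0.9678
D = 1.29 × 2274 × 114.8 × 0.9417 × 0.9678 = 3.069 × 10^5 m
   = 306.9 km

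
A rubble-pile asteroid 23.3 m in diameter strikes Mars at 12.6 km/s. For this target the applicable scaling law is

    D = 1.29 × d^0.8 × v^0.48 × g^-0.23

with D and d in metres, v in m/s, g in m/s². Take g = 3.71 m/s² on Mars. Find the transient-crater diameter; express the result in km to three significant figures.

D ≈ 1.10 km

In SI units: v = 12600 m/s.
d^0.8 = 23.3^0.8 = 12.41
v^0.48 = 12600^0.48 = 92.93
g^-0.23 = 3.71^-0.23 = 0.7397
D = 1.29 × 12.41 × 92.93 × 0.7397 = 1100 m
   = 1.100 km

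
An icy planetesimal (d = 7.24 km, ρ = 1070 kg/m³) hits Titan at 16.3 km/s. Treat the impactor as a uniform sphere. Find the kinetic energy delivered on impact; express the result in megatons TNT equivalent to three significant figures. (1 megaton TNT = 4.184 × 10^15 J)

d = 7240 m; v = 16300 m/s.
Mass m = (π/6) ρ d³ = (π/6) × 1070 × (7240)³ = 2.126 × 10^14 kg
E = ½ m v² = 0.5 × 2.126 × 10^14 × (16300)² = 2.824 × 10^22 J
   = 2.824 × 10^22 / 4.184×10^15 = 6.750 × 10^6 Mt

E ≈ 6.75 × 10^6 Mt TNT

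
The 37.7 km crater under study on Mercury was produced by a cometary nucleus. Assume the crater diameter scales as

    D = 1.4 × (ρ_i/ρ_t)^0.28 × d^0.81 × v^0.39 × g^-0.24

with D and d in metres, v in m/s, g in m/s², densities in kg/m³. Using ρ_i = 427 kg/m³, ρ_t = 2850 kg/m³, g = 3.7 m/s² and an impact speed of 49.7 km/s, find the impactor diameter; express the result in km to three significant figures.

d ≈ 4.59 km

Rearranging for d: d = [D / (1.4 · (427/2850)^0.28 · 49700^0.39 · 3.7^-0.24)]^(1/0.81).
D = 37700 m.
(427/2850)^0.28 = 0.5877
49700^0.39 = 67.85
3.7^-0.24 = 0.7305
Denominator = 1.4 × 0.5877 × 67.85 × 0.7305 = 40.78
D / 40.78 = 37700 / 40.78 = 924.5
d = 924.5^(1/0.81) = 924.5^1.2346 = 4589 m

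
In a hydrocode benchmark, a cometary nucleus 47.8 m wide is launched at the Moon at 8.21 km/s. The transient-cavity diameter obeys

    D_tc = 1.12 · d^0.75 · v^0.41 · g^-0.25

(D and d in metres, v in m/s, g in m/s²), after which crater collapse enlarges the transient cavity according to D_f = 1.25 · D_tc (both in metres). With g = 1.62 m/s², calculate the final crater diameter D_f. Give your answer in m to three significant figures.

v = 8210 m/s.
d^0.75 = 47.8^0.75 = 18.18
v^0.41 = 8210^0.41 = 40.26
g^-0.25 = 1.62^-0.25 = 0.8864
D_tc = 1.12 × 18.18 × 40.26 × 0.8864 = 726.6 m
D_f = 1.25 × 726.6 = 908.2 m

D_f ≈ 908 m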